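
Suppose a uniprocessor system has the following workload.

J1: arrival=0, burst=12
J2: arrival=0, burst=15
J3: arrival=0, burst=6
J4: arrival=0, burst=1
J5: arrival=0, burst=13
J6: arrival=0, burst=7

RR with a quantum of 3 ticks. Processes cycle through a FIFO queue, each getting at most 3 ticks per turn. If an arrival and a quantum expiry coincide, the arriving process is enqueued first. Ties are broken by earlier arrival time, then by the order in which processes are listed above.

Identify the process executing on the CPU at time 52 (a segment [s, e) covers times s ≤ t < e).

Schedule: | J1 0-3 | J2 3-6 | J3 6-9 | J4 9-10 | J5 10-13 | J6 13-16 | J1 16-19 | J2 19-22 | J3 22-25 | J5 25-28 | J6 28-31 | J1 31-34 | J2 34-37 | J5 37-40 | J6 40-41 | J1 41-44 | J2 44-47 | J5 47-50 | J2 50-53 | J5 53-54 |
Completion: J1=44  J2=53  J3=25  J4=10  J5=54  J6=41

J2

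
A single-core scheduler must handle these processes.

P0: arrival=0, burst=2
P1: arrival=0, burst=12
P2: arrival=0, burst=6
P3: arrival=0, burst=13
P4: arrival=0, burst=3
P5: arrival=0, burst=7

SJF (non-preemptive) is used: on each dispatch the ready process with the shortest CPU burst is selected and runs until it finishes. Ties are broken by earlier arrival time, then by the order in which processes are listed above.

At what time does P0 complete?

Gantt: | P0 0-2 | P4 2-5 | P2 5-11 | P5 11-18 | P1 18-30 | P3 30-43 |
Completion: P0=2  P1=30  P2=11  P3=43  P4=5  P5=18

2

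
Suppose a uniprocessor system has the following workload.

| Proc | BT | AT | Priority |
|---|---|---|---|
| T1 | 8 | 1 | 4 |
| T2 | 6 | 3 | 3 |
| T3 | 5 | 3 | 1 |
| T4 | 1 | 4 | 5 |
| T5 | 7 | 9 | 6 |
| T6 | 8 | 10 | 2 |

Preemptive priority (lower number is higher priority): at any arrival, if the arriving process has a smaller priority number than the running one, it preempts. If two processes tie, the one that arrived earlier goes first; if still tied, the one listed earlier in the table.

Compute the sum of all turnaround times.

Timeline: | idle 0-1 | T1 1-3 | T3 3-8 | T2 8-10 | T6 10-18 | T2 18-22 | T1 22-28 | T4 28-29 | T5 29-36 |
Completion: T1=28  T2=22  T3=8  T4=29  T5=36  T6=18
Turnaround (C−A): T1=27  T2=19  T3=5  T4=25  T5=27  T6=8
Turnaround = completion − arrival: T1=27, T2=19, T3=5, T4=25, T5=27, T6=8
Total turnaround = 27 + 19 + 5 + 25 + 27 + 8 = 111

111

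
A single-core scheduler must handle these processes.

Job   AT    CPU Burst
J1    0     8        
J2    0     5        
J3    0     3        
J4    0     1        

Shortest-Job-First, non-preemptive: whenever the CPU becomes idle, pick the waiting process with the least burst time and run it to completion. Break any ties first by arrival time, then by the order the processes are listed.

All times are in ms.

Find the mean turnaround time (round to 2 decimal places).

Gantt: | J4 0-1 | J3 1-4 | J2 4-9 | J1 9-17 |
Completion: J1=17  J2=9  J3=4  J4=1
Turnaround (C−A): J1=17  J2=9  J3=4  J4=1
Turnaround times: J1=17, J2=9, J3=4, J4=1
Average turnaround = (17+9+4+1) / 4 = 31/4 = 7.75

7.75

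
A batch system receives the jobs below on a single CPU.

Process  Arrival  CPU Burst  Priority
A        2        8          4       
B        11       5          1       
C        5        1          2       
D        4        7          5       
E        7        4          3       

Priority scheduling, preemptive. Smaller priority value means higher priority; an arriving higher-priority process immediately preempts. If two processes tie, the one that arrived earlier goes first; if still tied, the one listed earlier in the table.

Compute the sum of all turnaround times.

Schedule: | idle 0-2 | A 2-5 | C 5-6 | A 6-7 | E 7-11 | B 11-16 | A 16-20 | D 20-27 |
Completion: A=20  B=16  C=6  D=27  E=11
Turnaround = completion − arrival: A=18, B=5, C=1, D=23, E=4
Total turnaround = 18 + 5 + 1 + 23 + 4 = 51

51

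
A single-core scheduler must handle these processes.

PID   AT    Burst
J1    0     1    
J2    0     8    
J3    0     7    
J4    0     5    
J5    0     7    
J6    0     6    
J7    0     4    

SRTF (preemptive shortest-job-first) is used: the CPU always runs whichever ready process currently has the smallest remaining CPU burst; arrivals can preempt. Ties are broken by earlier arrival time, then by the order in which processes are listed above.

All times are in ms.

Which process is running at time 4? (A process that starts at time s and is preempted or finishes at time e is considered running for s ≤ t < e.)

Gantt: | J1 0-1 | J7 1-5 | J4 5-10 | J6 10-16 | J3 16-23 | J5 23-30 | J2 30-38 |
Completion: J1=1  J2=38  J3=23  J4=10  J5=30  J6=16  J7=5

J7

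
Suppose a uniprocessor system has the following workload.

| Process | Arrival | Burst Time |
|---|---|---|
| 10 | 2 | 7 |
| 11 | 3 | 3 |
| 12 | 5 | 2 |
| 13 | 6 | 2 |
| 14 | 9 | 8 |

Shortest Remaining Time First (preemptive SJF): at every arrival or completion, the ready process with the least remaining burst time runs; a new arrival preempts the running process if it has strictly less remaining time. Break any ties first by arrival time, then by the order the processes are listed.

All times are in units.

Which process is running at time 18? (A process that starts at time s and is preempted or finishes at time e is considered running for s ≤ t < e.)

14

Timeline: | idle 0-2 | 10 2-3 | 11 3-6 | 12 6-8 | 13 8-10 | 10 10-16 | 14 16-24 |
Completion: 10=16  11=6  12=8  13=10  14=24
Turnaround (C−A): 10=14  11=3  12=3  13=4  14=15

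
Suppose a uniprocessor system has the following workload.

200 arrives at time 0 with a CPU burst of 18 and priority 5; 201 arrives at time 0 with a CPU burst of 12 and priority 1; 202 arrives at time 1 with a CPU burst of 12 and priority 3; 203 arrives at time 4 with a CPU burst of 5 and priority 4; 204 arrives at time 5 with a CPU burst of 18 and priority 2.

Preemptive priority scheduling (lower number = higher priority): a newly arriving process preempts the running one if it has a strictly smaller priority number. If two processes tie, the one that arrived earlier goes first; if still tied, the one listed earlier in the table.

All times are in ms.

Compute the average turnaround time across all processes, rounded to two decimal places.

Timeline: | 201 0-12 | 204 12-30 | 202 30-42 | 203 42-47 | 200 47-65 |
Completion: 200=65  201=12  202=42  203=47  204=30
Turnaround (C−A): 200=65  201=12  202=41  203=43  204=25
Turnaround times: 200=65, 201=12, 202=41, 203=43, 204=25
Average turnaround = (65+12+41+43+25) / 5 = 186/5 = 37.20

37.20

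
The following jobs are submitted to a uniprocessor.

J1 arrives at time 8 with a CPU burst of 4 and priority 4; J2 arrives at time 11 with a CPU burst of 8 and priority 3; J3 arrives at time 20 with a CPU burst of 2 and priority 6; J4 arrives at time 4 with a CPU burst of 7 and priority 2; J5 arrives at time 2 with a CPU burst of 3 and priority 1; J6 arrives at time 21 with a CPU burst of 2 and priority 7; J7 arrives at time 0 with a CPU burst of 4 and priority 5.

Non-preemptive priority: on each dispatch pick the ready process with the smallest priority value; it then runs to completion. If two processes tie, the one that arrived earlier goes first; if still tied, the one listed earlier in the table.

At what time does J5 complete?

Timeline: | J7 0-4 | J5 4-7 | J4 7-14 | J2 14-22 | J1 22-26 | J3 26-28 | J6 28-30 |
Completion: J1=26  J2=22  J3=28  J4=14  J5=7  J6=30  J7=4
Turnaround (C−A): J1=18  J2=11  J3=8  J4=10  J5=5  J6=9  J7=4

7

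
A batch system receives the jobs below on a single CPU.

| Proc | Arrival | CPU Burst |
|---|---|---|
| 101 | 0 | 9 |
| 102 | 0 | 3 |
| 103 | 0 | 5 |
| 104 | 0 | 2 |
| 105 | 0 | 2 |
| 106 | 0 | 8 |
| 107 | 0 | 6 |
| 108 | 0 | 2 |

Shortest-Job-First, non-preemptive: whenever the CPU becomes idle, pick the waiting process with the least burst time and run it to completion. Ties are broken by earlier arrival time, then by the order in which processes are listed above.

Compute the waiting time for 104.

0

Timeline: | 104 0-2 | 105 2-4 | 108 4-6 | 102 6-9 | 103 9-14 | 107 14-20 | 106 20-28 | 101 28-37 |
Completion: 101=37  102=9  103=14  104=2  105=4  106=28  107=20  108=6
Turnaround (C−A): 101=37  102=9  103=14  104=2  105=4  106=28  107=20  108=6
Waiting(104) = turnaround − burst = 2 − 2 = 0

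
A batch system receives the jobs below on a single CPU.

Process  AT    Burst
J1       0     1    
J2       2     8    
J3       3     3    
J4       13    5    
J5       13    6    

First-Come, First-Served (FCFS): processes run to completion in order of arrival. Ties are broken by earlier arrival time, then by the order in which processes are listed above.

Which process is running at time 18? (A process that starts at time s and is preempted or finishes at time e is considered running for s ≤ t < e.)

Timeline: | J1 0-1 | idle 1-2 | J2 2-10 | J3 10-13 | J4 13-18 | J5 18-24 |
Completion: J1=1  J2=10  J3=13  J4=18  J5=24
Turnaround (C−A): J1=1  J2=8  J3=10  J4=5  J5=11

J5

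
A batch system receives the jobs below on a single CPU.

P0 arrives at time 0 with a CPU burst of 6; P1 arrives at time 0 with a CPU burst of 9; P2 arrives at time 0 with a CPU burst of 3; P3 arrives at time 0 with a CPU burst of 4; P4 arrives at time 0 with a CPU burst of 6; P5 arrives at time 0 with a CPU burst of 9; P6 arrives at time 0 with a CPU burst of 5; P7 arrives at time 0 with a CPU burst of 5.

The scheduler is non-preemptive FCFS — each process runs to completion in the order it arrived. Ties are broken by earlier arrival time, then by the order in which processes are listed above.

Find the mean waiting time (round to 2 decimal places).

21.00

Gantt: | P0 0-6 | P1 6-15 | P2 15-18 | P3 18-22 | P4 22-28 | P5 28-37 | P6 37-42 | P7 42-47 |
Completion: P0=6  P1=15  P2=18  P3=22  P4=28  P5=37  P6=42  P7=47
Turnaround (C−A): P0=6  P1=15  P2=18  P3=22  P4=28  P5=37  P6=42  P7=47
Waiting times: P0=0, P1=6, P2=15, P3=18, P4=22, P5=28, P6=37, P7=42
Average waiting = (0+6+15+18+22+28+37+42) / 8 = 168/8 = 21.00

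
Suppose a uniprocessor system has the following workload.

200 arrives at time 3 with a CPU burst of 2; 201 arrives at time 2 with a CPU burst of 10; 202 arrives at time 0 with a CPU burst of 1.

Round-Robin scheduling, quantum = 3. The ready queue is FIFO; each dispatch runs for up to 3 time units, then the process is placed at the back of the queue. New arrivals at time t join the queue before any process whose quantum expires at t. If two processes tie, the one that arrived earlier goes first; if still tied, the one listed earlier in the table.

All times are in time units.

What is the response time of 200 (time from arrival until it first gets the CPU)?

2

Timeline: | 202 0-1 | idle 1-2 | 201 2-5 | 200 5-7 | 201 7-14 |
Completion: 200=7  201=14  202=1
Turnaround (C−A): 200=4  201=12  202=1
Response(200) = first start − arrival = 5 − 3 = 2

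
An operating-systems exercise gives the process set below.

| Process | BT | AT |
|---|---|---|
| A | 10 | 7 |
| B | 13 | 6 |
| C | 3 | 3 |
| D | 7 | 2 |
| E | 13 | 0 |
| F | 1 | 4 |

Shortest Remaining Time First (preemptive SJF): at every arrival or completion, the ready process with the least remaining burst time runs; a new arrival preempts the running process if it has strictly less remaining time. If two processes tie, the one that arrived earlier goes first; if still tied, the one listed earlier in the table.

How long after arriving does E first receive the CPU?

Schedule: | E 0-2 | D 2-3 | C 3-4 | F 4-5 | C 5-7 | D 7-13 | A 13-23 | E 23-34 | B 34-47 |
Completion: A=23  B=47  C=7  D=13  E=34  F=5
Turnaround (C−A): A=16  B=41  C=4  D=11  E=34  F=1
Response(E) = first start − arrival = 0 − 0 = 0

0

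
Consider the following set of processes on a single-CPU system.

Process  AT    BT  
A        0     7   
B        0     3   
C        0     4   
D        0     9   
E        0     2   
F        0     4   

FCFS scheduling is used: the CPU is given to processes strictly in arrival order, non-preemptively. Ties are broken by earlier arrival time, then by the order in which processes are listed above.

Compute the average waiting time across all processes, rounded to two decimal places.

13.17

Timeline: | A 0-7 | B 7-10 | C 10-14 | D 14-23 | E 23-25 | F 25-29 |
Completion: A=7  B=10  C=14  D=23  E=25  F=29
Waiting times: A=0, B=7, C=10, D=14, E=23, F=25
Average waiting = (0+7+10+14+23+25) / 6 = 79/6 = 13.17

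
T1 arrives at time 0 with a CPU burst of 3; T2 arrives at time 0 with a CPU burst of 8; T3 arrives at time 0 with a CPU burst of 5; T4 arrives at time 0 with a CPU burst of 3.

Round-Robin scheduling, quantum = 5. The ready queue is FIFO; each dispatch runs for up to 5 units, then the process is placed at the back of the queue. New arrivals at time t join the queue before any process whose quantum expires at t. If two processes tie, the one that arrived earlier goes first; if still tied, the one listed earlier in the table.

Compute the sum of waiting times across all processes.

32

Gantt: | T1 0-3 | T2 3-8 | T3 8-13 | T4 13-16 | T2 16-19 |
Completion: T1=3  T2=19  T3=13  T4=16
Turnaround (C−A): T1=3  T2=19  T3=13  T4=16
Waiting = turnaround − burst: T1=0, T2=11, T3=8, T4=13
Total waiting = 0 + 11 + 8 + 13 = 32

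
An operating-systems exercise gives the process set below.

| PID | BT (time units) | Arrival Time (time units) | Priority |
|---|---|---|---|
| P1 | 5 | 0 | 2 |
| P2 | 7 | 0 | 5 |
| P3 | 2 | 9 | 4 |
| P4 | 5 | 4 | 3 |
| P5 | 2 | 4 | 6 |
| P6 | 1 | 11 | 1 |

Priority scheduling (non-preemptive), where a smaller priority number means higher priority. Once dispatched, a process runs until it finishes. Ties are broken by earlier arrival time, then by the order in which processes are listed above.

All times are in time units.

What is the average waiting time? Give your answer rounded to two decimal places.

Schedule: | P1 0-5 | P4 5-10 | P3 10-12 | P6 12-13 | P2 13-20 | P5 20-22 |
Completion: P1=5  P2=20  P3=12  P4=10  P5=22  P6=13
Waiting times: P1=0, P2=13, P3=1, P4=1, P5=16, P6=1
Average waiting = (0+13+1+1+16+1) / 6 = 32/6 = 5.33

5.33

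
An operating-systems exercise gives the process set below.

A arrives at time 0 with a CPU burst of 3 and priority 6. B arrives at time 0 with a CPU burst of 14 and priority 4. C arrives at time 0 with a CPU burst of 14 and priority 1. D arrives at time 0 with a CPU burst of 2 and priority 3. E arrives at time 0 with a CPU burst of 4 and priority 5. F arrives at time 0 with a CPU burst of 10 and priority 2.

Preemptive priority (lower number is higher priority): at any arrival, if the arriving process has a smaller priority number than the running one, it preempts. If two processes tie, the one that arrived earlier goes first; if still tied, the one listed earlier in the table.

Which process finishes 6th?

Schedule: | C 0-14 | F 14-24 | D 24-26 | B 26-40 | E 40-44 | A 44-47 |
Completion: A=47  B=40  C=14  D=26  E=44  F=24
Finish order: C → F → D → B → E → A

A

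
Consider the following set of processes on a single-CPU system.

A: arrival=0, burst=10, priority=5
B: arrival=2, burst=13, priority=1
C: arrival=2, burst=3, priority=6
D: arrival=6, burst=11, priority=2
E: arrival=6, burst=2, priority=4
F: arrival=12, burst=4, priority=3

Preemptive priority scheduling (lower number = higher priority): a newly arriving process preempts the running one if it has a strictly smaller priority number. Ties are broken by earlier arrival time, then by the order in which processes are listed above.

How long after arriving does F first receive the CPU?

Timeline: | A 0-2 | B 2-15 | D 15-26 | F 26-30 | E 30-32 | A 32-40 | C 40-43 |
Completion: A=40  B=15  C=43  D=26  E=32  F=30
Response(F) = first start − arrival = 26 − 12 = 14

14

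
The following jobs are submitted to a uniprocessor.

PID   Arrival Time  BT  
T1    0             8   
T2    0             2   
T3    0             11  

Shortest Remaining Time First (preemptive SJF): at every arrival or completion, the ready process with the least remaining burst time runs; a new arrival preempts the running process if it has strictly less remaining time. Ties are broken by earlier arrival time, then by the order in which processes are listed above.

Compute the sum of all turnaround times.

33

Gantt: | T2 0-2 | T1 2-10 | T3 10-21 |
Completion: T1=10  T2=2  T3=21
Turnaround (C−A): T1=10  T2=2  T3=21
Turnaround = completion − arrival: T1=10, T2=2, T3=21
Total turnaround = 10 + 2 + 21 = 33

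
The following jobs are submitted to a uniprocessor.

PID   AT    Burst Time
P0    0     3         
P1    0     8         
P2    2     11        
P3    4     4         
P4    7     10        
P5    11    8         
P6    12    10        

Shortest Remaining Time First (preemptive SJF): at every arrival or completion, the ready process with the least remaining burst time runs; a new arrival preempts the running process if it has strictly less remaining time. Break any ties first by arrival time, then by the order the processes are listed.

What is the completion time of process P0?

Gantt: | P0 0-3 | P1 3-4 | P3 4-8 | P1 8-15 | P5 15-23 | P4 23-33 | P6 33-43 | P2 43-54 |
Completion: P0=3  P1=15  P2=54  P3=8  P4=33  P5=23  P6=43

3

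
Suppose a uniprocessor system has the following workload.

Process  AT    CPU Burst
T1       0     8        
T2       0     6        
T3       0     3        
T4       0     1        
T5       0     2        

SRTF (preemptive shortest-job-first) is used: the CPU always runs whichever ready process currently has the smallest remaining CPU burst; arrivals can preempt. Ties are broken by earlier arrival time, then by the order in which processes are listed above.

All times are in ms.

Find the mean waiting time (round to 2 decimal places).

Timeline: | T4 0-1 | T5 1-3 | T3 3-6 | T2 6-12 | T1 12-20 |
Completion: T1=20  T2=12  T3=6  T4=1  T5=3
Waiting times: T1=12, T2=6, T3=3, T4=0, T5=1
Average waiting = (12+6+3+0+1) / 5 = 22/5 = 4.40

4.40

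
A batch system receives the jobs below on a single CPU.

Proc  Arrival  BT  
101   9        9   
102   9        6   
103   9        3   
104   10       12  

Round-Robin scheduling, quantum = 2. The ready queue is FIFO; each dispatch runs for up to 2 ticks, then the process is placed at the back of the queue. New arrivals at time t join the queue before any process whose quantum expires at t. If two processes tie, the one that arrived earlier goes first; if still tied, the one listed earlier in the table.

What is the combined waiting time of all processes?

Timeline: | idle 0-9 | 101 9-11 | 102 11-13 | 103 13-15 | 104 15-17 | 101 17-19 | 102 19-21 | 103 21-22 | 104 22-24 | 101 24-26 | 102 26-28 | 104 28-30 | 101 30-32 | 104 32-34 | 101 34-35 | 104 35-39 |
Completion: 101=35  102=28  103=22  104=39
Waiting = turnaround − burst: 101=17, 102=13, 103=10, 104=17
Total waiting = 17 + 13 + 10 + 17 = 57

57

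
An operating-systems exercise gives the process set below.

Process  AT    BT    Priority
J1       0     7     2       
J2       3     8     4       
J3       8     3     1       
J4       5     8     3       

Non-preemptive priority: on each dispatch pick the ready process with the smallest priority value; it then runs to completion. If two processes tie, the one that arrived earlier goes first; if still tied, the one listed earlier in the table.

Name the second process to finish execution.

Timeline: | J1 0-7 | J4 7-15 | J3 15-18 | J2 18-26 |
Completion: J1=7  J2=26  J3=18  J4=15
Finish order: J1 → J4 → J3 → J2

J4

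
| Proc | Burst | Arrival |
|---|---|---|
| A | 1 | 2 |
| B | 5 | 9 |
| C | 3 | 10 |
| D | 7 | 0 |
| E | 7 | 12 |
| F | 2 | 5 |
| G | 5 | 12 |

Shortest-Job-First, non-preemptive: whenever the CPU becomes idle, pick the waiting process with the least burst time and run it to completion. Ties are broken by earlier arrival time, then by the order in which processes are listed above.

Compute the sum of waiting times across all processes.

29

Schedule: | D 0-7 | A 7-8 | F 8-10 | C 10-13 | B 13-18 | G 18-23 | E 23-30 |
Completion: A=8  B=18  C=13  D=7  E=30  F=10  G=23
Turnaround (C−A): A=6  B=9  C=3  D=7  E=18  F=5  G=11
Waiting = turnaround − burst: A=5, B=4, C=0, D=0, E=11, F=3, G=6
Total waiting = 5 + 4 + 0 + 0 + 11 + 3 + 6 = 29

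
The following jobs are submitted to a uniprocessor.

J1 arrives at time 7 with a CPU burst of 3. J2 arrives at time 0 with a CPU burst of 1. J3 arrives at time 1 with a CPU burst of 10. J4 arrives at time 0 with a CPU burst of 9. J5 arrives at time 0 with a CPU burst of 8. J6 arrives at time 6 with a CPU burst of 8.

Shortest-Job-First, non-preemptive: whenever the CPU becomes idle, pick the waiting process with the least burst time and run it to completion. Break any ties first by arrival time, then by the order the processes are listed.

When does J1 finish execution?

Gantt: | J2 0-1 | J5 1-9 | J1 9-12 | J6 12-20 | J4 20-29 | J3 29-39 |
Completion: J1=12  J2=1  J3=39  J4=29  J5=9  J6=20

12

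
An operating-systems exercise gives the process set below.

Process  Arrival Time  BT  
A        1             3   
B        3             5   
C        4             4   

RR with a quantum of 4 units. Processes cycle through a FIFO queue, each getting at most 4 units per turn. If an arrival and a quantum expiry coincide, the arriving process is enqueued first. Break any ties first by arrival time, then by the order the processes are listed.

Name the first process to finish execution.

Gantt: | idle 0-1 | A 1-4 | B 4-8 | C 8-12 | B 12-13 |
Completion: A=4  B=13  C=12
Turnaround (C−A): A=3  B=10  C=8
Finish order: A → C → B

A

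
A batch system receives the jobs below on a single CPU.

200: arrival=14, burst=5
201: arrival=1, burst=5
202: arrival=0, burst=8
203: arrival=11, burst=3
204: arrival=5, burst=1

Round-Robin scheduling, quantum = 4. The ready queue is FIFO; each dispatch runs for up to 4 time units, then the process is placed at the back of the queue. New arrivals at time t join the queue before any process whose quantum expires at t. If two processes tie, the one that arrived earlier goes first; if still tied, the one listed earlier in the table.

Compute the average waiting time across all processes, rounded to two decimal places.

Gantt: | 202 0-4 | 201 4-8 | 202 8-12 | 204 12-13 | 201 13-14 | 203 14-17 | 200 17-22 |
Completion: 200=22  201=14  202=12  203=17  204=13
Waiting times: 200=3, 201=8, 202=4, 203=3, 204=7
Average waiting = (3+8+4+3+7) / 5 = 25/5 = 5.00

5.00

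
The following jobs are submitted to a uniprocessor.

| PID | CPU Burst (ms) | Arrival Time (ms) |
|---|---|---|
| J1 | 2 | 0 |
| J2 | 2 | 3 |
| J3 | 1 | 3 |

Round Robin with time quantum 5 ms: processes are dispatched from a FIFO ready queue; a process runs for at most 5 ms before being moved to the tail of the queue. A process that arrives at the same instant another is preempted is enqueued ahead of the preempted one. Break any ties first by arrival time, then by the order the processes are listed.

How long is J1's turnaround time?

2

Timeline: | J1 0-2 | idle 2-3 | J2 3-5 | J3 5-6 |
Completion: J1=2  J2=5  J3=6
Turnaround (C−A): J1=2  J2=2  J3=3
Turnaround(J1) = completion − arrival = 2 − 0 = 2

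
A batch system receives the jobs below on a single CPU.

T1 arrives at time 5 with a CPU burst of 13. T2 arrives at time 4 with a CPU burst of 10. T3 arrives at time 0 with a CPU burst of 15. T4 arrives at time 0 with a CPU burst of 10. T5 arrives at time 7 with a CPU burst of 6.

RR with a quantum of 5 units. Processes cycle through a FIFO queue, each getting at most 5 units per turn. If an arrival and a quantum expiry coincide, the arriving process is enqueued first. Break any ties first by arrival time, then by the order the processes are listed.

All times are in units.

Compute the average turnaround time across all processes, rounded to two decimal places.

Schedule: | T3 0-5 | T4 5-10 | T2 10-15 | T1 15-20 | T3 20-25 | T5 25-30 | T4 30-35 | T2 35-40 | T1 40-45 | T3 45-50 | T5 50-51 | T1 51-54 |
Completion: T1=54  T2=40  T3=50  T4=35  T5=51
Turnaround (C−A): T1=49  T2=36  T3=50  T4=35  T5=44
Turnaround times: T1=49, T2=36, T3=50, T4=35, T5=44
Average turnaround = (49+36+50+35+44) / 5 = 214/5 = 42.80

42.80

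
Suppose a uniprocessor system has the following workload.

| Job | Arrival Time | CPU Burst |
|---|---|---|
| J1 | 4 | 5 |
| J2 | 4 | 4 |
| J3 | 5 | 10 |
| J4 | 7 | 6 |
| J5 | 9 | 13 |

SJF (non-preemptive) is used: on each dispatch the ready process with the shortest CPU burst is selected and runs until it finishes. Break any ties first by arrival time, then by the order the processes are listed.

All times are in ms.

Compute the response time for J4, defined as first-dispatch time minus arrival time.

6

Timeline: | idle 0-4 | J2 4-8 | J1 8-13 | J4 13-19 | J3 19-29 | J5 29-42 |
Completion: J1=13  J2=8  J3=29  J4=19  J5=42
Response(J4) = first start − arrival = 13 − 7 = 6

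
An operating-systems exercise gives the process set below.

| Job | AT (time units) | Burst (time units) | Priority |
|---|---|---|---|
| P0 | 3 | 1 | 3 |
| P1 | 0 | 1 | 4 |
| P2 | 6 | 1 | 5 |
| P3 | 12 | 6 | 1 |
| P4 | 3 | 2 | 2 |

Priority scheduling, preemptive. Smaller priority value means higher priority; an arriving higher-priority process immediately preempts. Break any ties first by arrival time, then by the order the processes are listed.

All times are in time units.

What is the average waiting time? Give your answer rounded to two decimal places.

Timeline: | P1 0-1 | idle 1-3 | P4 3-5 | P0 5-6 | P2 6-7 | idle 7-12 | P3 12-18 |
Completion: P0=6  P1=1  P2=7  P3=18  P4=5
Turnaround (C−A): P0=3  P1=1  P2=1  P3=6  P4=2
Waiting times: P0=2, P1=0, P2=0, P3=0, P4=0
Average waiting = (2+0+0+0+0) / 5 = 2/5 = 0.40

0.40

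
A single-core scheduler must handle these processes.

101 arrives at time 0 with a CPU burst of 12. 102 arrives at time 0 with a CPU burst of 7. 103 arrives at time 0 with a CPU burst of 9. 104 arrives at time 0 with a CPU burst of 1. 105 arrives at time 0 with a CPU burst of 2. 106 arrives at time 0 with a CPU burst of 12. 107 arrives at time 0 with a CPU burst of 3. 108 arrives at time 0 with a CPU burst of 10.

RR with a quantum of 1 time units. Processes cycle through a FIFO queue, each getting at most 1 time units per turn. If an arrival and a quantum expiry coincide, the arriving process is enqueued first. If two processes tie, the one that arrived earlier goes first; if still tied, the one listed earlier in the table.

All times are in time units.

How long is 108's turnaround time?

Timeline: | 101 0-1 | 102 1-2 | 103 2-3 | 104 3-4 | 105 4-5 | 106 5-6 | 107 6-7 | 108 7-8 | 101 8-9 | 102 9-10 | 103 10-11 | 105 11-12 | 106 12-13 | 107 13-14 | 108 14-15 | 101 15-16 | 102 16-17 | 103 17-18 | 106 18-19 | 107 19-20 | 108 20-21 | 101 21-22 | 102 22-23 | 103 23-24 | 106 24-25 | 108 25-26 | 101 26-27 | 102 27-28 | 103 28-29 | 106 29-30 | 108 30-31 | 101 31-32 | 102 32-33 | 103 33-34 | 106 34-35 | 108 35-36 | 101 36-37 | 102 37-38 | 103 38-39 | 106 39-40 | 108 40-41 | 101 41-42 | 103 42-43 | 106 43-44 | 108 44-45 | 101 45-46 | 103 46-47 | 106 47-48 | 108 48-49 | 101 49-50 | 106 50-51 | 108 51-52 | 101 52-53 | 106 53-54 | 101 54-55 | 106 55-56 |
Completion: 101=55  102=38  103=47  104=4  105=12  106=56  107=20  108=52
Turnaround (C−A): 101=55  102=38  103=47  104=4  105=12  106=56  107=20  108=52
Turnaround(108) = completion − arrival = 52 − 0 = 52

52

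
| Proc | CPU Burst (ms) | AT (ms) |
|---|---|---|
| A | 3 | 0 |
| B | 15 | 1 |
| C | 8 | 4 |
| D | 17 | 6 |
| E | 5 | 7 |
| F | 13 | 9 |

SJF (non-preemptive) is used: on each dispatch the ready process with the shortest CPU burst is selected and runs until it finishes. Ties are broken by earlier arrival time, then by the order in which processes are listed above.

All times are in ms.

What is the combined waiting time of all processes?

Gantt: | A 0-3 | B 3-18 | E 18-23 | C 23-31 | F 31-44 | D 44-61 |
Completion: A=3  B=18  C=31  D=61  E=23  F=44
Waiting = turnaround − burst: A=0, B=2, C=19, D=38, E=11, F=22
Total waiting = 0 + 2 + 19 + 38 + 11 + 22 = 92

92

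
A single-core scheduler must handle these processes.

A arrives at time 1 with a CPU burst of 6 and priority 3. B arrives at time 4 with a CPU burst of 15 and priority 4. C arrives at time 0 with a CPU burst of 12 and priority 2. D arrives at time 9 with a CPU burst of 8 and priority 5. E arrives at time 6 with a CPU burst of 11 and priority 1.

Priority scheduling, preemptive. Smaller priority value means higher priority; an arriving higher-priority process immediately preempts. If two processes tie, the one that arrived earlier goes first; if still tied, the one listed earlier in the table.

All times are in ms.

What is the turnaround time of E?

11

Timeline: | C 0-6 | E 6-17 | C 17-23 | A 23-29 | B 29-44 | D 44-52 |
Completion: A=29  B=44  C=23  D=52  E=17
Turnaround(E) = completion − arrival = 17 − 6 = 11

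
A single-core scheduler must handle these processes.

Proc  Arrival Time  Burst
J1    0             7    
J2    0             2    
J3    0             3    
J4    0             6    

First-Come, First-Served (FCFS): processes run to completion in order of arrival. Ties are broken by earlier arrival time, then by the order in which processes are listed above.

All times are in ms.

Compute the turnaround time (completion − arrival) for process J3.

12

Timeline: | J1 0-7 | J2 7-9 | J3 9-12 | J4 12-18 |
Completion: J1=7  J2=9  J3=12  J4=18
Turnaround (C−A): J1=7  J2=9  J3=12  J4=18
Turnaround(J3) = completion − arrival = 12 − 0 = 12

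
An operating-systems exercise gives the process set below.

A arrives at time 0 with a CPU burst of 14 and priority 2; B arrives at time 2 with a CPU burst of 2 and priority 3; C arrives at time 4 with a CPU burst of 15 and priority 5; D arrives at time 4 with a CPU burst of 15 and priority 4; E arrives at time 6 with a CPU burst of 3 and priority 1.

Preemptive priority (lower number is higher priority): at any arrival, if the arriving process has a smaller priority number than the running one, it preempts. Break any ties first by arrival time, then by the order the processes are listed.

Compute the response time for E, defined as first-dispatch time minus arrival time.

0

Schedule: | A 0-6 | E 6-9 | A 9-17 | B 17-19 | D 19-34 | C 34-49 |
Completion: A=17  B=19  C=49  D=34  E=9
Response(E) = first start − arrival = 6 − 6 = 0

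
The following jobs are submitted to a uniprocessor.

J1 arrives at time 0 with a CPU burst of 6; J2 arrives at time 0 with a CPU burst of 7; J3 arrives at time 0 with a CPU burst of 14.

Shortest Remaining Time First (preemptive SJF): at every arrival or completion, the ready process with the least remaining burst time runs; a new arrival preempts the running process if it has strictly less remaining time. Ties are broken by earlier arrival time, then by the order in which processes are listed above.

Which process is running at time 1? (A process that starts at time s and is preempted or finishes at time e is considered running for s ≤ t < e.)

J1

Gantt: | J1 0-6 | J2 6-13 | J3 13-27 |
Completion: J1=6  J2=13  J3=27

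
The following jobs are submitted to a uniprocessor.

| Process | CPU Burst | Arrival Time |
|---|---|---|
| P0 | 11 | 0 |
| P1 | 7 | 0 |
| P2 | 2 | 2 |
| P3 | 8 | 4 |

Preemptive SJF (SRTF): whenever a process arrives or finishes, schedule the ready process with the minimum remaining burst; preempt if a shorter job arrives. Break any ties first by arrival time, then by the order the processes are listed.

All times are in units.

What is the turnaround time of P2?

Gantt: | P1 0-2 | P2 2-4 | P1 4-9 | P3 9-17 | P0 17-28 |
Completion: P0=28  P1=9  P2=4  P3=17
Turnaround(P2) = completion − arrival = 4 − 2 = 2

2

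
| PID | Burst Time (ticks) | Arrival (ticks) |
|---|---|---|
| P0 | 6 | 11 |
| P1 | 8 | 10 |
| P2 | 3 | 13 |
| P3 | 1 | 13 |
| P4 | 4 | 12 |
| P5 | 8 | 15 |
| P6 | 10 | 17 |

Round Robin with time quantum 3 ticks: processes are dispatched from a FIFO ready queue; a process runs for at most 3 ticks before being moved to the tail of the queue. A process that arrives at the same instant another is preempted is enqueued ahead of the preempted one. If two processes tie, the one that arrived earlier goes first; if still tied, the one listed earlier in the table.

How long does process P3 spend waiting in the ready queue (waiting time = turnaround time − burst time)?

9

Schedule: | idle 0-10 | P1 10-13 | P0 13-16 | P4 16-19 | P2 19-22 | P3 22-23 | P1 23-26 | P5 26-29 | P0 29-32 | P6 32-35 | P4 35-36 | P1 36-38 | P5 38-41 | P6 41-44 | P5 44-46 | P6 46-50 |
Completion: P0=32  P1=38  P2=22  P3=23  P4=36  P5=46  P6=50
Waiting(P3) = turnaround − burst = 10 − 1 = 9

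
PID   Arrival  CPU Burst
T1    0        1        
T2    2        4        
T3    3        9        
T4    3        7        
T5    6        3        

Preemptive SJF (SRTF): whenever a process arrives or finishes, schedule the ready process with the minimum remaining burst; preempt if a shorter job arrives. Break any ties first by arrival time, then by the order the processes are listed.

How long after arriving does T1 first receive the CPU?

0

Gantt: | T1 0-1 | idle 1-2 | T2 2-6 | T5 6-9 | T4 9-16 | T3 16-25 |
Completion: T1=1  T2=6  T3=25  T4=16  T5=9
Response(T1) = first start − arrival = 0 − 0 = 0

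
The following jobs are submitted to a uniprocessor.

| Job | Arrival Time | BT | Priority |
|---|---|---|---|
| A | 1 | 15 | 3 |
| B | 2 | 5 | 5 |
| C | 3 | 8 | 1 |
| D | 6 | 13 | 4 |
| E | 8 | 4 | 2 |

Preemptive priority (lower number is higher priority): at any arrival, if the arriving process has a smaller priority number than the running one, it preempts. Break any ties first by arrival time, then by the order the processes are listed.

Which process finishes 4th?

Timeline: | idle 0-1 | A 1-3 | C 3-11 | E 11-15 | A 15-28 | D 28-41 | B 41-46 |
Completion: A=28  B=46  C=11  D=41  E=15
Turnaround (C−A): A=27  B=44  C=8  D=35  E=7
Finish order: C → E → A → D → B

D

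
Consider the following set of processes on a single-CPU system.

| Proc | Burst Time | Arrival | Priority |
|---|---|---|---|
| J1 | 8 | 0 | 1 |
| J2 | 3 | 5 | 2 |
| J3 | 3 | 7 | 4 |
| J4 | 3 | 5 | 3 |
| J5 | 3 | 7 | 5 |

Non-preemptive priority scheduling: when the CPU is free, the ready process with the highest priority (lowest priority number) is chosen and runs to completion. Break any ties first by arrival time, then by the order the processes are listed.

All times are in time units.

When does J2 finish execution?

11

Timeline: | J1 0-8 | J2 8-11 | J4 11-14 | J3 14-17 | J5 17-20 |
Completion: J1=8  J2=11  J3=17  J4=14  J5=20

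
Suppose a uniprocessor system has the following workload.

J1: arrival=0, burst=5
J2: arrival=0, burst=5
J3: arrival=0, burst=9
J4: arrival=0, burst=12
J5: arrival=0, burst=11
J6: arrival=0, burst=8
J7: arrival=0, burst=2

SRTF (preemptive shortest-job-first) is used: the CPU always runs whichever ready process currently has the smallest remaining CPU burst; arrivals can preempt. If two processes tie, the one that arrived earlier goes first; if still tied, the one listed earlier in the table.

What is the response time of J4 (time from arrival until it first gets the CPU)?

40

Gantt: | J7 0-2 | J1 2-7 | J2 7-12 | J6 12-20 | J3 20-29 | J5 29-40 | J4 40-52 |
Completion: J1=7  J2=12  J3=29  J4=52  J5=40  J6=20  J7=2
Response(J4) = first start − arrival = 40 − 0 = 40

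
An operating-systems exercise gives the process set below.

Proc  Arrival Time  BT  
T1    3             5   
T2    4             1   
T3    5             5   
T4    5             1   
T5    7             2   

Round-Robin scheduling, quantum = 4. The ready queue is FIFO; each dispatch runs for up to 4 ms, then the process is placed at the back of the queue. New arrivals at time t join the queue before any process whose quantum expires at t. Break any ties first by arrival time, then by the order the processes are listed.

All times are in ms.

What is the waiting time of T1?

8

Timeline: | idle 0-3 | T1 3-7 | T2 7-8 | T3 8-12 | T4 12-13 | T5 13-15 | T1 15-16 | T3 16-17 |
Completion: T1=16  T2=8  T3=17  T4=13  T5=15
Waiting(T1) = turnaround − burst = 13 − 5 = 8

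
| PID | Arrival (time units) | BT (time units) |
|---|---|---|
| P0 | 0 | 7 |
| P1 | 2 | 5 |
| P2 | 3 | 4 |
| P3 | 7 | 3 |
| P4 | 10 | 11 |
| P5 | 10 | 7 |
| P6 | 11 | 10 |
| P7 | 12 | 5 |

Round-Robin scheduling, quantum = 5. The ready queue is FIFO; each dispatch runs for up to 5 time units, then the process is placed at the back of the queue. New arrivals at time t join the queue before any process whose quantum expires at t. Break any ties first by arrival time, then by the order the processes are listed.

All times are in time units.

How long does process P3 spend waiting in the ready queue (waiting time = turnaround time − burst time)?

Gantt: | P0 0-5 | P1 5-10 | P2 10-14 | P0 14-16 | P3 16-19 | P4 19-24 | P5 24-29 | P6 29-34 | P7 34-39 | P4 39-44 | P5 44-46 | P6 46-51 | P4 51-52 |
Completion: P0=16  P1=10  P2=14  P3=19  P4=52  P5=46  P6=51  P7=39
Waiting(P3) = turnaround − burst = 12 − 3 = 9

9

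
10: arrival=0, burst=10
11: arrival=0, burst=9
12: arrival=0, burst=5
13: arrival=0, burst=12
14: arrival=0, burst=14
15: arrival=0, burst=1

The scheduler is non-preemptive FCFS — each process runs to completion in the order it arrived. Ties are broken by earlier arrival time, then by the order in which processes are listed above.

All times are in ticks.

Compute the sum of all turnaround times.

Schedule: | 10 0-10 | 11 10-19 | 12 19-24 | 13 24-36 | 14 36-50 | 15 50-51 |
Completion: 10=10  11=19  12=24  13=36  14=50  15=51
Turnaround (C−A): 10=10  11=19  12=24  13=36  14=50  15=51
Turnaround = completion − arrival: 10=10, 11=19, 12=24, 13=36, 14=50, 15=51
Total turnaround = 10 + 19 + 24 + 36 + 50 + 51 = 190

190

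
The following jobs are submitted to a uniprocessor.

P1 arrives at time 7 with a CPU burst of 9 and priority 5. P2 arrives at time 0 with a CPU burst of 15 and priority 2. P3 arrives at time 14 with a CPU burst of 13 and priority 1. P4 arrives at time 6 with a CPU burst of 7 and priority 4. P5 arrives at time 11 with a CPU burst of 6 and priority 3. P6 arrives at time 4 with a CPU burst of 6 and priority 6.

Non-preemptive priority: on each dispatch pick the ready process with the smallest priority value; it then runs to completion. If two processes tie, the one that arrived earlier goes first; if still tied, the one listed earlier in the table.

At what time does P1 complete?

Schedule: | P2 0-15 | P3 15-28 | P5 28-34 | P4 34-41 | P1 41-50 | P6 50-56 |
Completion: P1=50  P2=15  P3=28  P4=41  P5=34  P6=56

50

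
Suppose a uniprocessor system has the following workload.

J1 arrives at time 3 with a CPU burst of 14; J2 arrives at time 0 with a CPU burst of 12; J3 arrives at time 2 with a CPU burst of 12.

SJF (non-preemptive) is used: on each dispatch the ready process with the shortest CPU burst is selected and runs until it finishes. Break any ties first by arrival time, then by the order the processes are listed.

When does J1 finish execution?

Schedule: | J2 0-12 | J3 12-24 | J1 24-38 |
Completion: J1=38  J2=12  J3=24
Turnaround (C−A): J1=35  J2=12  J3=22

38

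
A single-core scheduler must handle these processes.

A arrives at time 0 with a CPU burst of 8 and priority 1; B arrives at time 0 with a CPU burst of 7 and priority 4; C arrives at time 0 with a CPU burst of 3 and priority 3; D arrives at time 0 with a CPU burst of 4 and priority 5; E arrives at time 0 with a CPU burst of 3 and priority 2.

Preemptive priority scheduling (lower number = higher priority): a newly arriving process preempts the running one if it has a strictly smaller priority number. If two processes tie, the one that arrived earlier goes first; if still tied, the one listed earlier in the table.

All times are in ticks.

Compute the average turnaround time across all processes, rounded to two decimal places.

Timeline: | A 0-8 | E 8-11 | C 11-14 | B 14-21 | D 21-25 |
Completion: A=8  B=21  C=14  D=25  E=11
Turnaround (C−A): A=8  B=21  C=14  D=25  E=11
Turnaround times: A=8, B=21, C=14, D=25, E=11
Average turnaround = (8+21+14+25+11) / 5 = 79/5 = 15.80

15.80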